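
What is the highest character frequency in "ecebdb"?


Input: ecebdb
Character counts:
  'b': 2
  'c': 1
  'd': 1
  'e': 2
Maximum frequency: 2

2


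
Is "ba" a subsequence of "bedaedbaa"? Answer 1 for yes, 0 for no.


Check if "ba" is a subsequence of "bedaedbaa"
Greedy scan:
  Position 0 ('b'): matches sub[0] = 'b'
  Position 1 ('e'): no match needed
  Position 2 ('d'): no match needed
  Position 3 ('a'): matches sub[1] = 'a'
  Position 4 ('e'): no match needed
  Position 5 ('d'): no match needed
  Position 6 ('b'): no match needed
  Position 7 ('a'): no match needed
  Position 8 ('a'): no match needed
All 2 characters matched => is a subsequence

1


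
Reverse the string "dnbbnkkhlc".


Input: dnbbnkkhlc
Reading characters right to left:
  Position 9: 'c'
  Position 8: 'l'
  Position 7: 'h'
  Position 6: 'k'
  Position 5: 'k'
  Position 4: 'n'
  Position 3: 'b'
  Position 2: 'b'
  Position 1: 'n'
  Position 0: 'd'
Reversed: clhkknbbnd

clhkknbbnd


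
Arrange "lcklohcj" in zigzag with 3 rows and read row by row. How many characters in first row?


Zigzag "lcklohcj" into 3 rows:
Placing characters:
  'l' => row 0
  'c' => row 1
  'k' => row 2
  'l' => row 1
  'o' => row 0
  'h' => row 1
  'c' => row 2
  'j' => row 1
Rows:
  Row 0: "lo"
  Row 1: "clhj"
  Row 2: "kc"
First row length: 2

2


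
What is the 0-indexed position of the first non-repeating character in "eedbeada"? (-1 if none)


Input: eedbeada
Character frequencies:
  'a': 2
  'b': 1
  'd': 2
  'e': 3
Scanning left to right for freq == 1:
  Position 0 ('e'): freq=3, skip
  Position 1 ('e'): freq=3, skip
  Position 2 ('d'): freq=2, skip
  Position 3 ('b'): unique! => answer = 3

3


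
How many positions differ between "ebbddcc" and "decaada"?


Comparing "ebbddcc" and "decaada" position by position:
  Position 0: 'e' vs 'd' => DIFFER
  Position 1: 'b' vs 'e' => DIFFER
  Position 2: 'b' vs 'c' => DIFFER
  Position 3: 'd' vs 'a' => DIFFER
  Position 4: 'd' vs 'a' => DIFFER
  Position 5: 'c' vs 'd' => DIFFER
  Position 6: 'c' vs 'a' => DIFFER
Positions that differ: 7

7


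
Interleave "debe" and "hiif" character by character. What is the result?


Interleaving "debe" and "hiif":
  Position 0: 'd' from first, 'h' from second => "dh"
  Position 1: 'e' from first, 'i' from second => "ei"
  Position 2: 'b' from first, 'i' from second => "bi"
  Position 3: 'e' from first, 'f' from second => "ef"
Result: dheibief

dheibief


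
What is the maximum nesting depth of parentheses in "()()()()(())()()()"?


Input: "()()()()(())()()()"
Tracking depth:
  Position 0 '(': depth becomes 1
  Position 1 ')': depth becomes 0
  Position 2 '(': depth becomes 1
  Position 3 ')': depth becomes 0
  Position 4 '(': depth becomes 1
  Position 5 ')': depth becomes 0
  Position 6 '(': depth becomes 1
  Position 7 ')': depth becomes 0
  Position 8 '(': depth becomes 1
  Position 9 '(': depth becomes 2
  Position 10 ')': depth becomes 1
  Position 11 ')': depth becomes 0
  Position 12 '(': depth becomes 1
  Position 13 ')': depth becomes 0
  Position 14 '(': depth becomes 1
  Position 15 ')': depth becomes 0
  Position 16 '(': depth becomes 1
  Position 17 ')': depth becomes 0
Maximum depth reached: 2

2


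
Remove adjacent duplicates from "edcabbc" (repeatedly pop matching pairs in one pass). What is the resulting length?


Input: edcabbc
Stack-based adjacent duplicate removal:
  Read 'e': push. Stack: e
  Read 'd': push. Stack: ed
  Read 'c': push. Stack: edc
  Read 'a': push. Stack: edca
  Read 'b': push. Stack: edcab
  Read 'b': matches stack top 'b' => pop. Stack: edca
  Read 'c': push. Stack: edcac
Final stack: "edcac" (length 5)

5


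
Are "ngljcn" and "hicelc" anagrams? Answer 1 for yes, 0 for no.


Strings: "ngljcn", "hicelc"
Sorted first:  cgjlnn
Sorted second: ccehil
Differ at position 1: 'g' vs 'c' => not anagrams

0


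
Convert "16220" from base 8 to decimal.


Input: "16220" in base 8
Positional expansion:
  Digit '1' (value 1) x 8^4 = 4096
  Digit '6' (value 6) x 8^3 = 3072
  Digit '2' (value 2) x 8^2 = 128
  Digit '2' (value 2) x 8^1 = 16
  Digit '0' (value 0) x 8^0 = 0
Sum = 7312

7312


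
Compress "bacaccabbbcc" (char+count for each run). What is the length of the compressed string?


Input: bacaccabbbcc
Runs:
  'b' x 1 => "b1"
  'a' x 1 => "a1"
  'c' x 1 => "c1"
  'a' x 1 => "a1"
  'c' x 2 => "c2"
  'a' x 1 => "a1"
  'b' x 3 => "b3"
  'c' x 2 => "c2"
Compressed: "b1a1c1a1c2a1b3c2"
Compressed length: 16

16


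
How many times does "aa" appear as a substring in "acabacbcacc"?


Searching for "aa" in "acabacbcacc"
Scanning each position:
  Position 0: "ac" => no
  Position 1: "ca" => no
  Position 2: "ab" => no
  Position 3: "ba" => no
  Position 4: "ac" => no
  Position 5: "cb" => no
  Position 6: "bc" => no
  Position 7: "ca" => no
  Position 8: "ac" => no
  Position 9: "cc" => no
Total occurrences: 0

0


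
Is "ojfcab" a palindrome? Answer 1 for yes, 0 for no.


Input: ojfcab
Reversed: bacfjo
  Compare pos 0 ('o') with pos 5 ('b'): MISMATCH
  Compare pos 1 ('j') with pos 4 ('a'): MISMATCH
  Compare pos 2 ('f') with pos 3 ('c'): MISMATCH
Result: not a palindrome

0


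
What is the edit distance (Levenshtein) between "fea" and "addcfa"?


Computing edit distance: "fea" -> "addcfa"
DP table:
           a    d    d    c    f    a
      0    1    2    3    4    5    6
  f   1    1    2    3    4    4    5
  e   2    2    2    3    4    5    5
  a   3    2    3    3    4    5    5
Edit distance = dp[3][6] = 5

5


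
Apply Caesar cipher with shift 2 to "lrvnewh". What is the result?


Caesar cipher: shift "lrvnewh" by 2
  'l' (pos 11) + 2 = pos 13 = 'n'
  'r' (pos 17) + 2 = pos 19 = 't'
  'v' (pos 21) + 2 = pos 23 = 'x'
  'n' (pos 13) + 2 = pos 15 = 'p'
  'e' (pos 4) + 2 = pos 6 = 'g'
  'w' (pos 22) + 2 = pos 24 = 'y'
  'h' (pos 7) + 2 = pos 9 = 'j'
Result: ntxpgyj

ntxpgyj


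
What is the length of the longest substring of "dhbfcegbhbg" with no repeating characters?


Input: "dhbfcegbhbg"
Sliding window (track last position of each char):
  Position 0 ('d'): window [0,0] length 1 -- new best
  Position 1 ('h'): window [0,1] length 2 -- new best
  Position 2 ('b'): window [0,2] length 3 -- new best
  Position 3 ('f'): window [0,3] length 4 -- new best
  Position 4 ('c'): window [0,4] length 5 -- new best
  Position 5 ('e'): window [0,5] length 6 -- new best
  Position 6 ('g'): window [0,6] length 7 -- new best
  Position 7 ('b'): repeat (last at 2), move window start to 3
  Position 7 ('b'): window [3,7] length 5
  Position 8 ('h'): window [3,8] length 6
  Position 9 ('b'): repeat (last at 7), move window start to 8
  Position 9 ('b'): window [8,9] length 2
  Position 10 ('g'): window [8,10] length 3
Longest substring with no repeats: "dhbfceg" with length 7

7


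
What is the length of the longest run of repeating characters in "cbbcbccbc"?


Input: "cbbcbccbc"
Scanning for longest run:
  Position 1 ('b'): new char, reset run to 1
  Position 2 ('b'): continues run of 'b', length=2
  Position 3 ('c'): new char, reset run to 1
  Position 4 ('b'): new char, reset run to 1
  Position 5 ('c'): new char, reset run to 1
  Position 6 ('c'): continues run of 'c', length=2
  Position 7 ('b'): new char, reset run to 1
  Position 8 ('c'): new char, reset run to 1
Longest run: 'b' with length 2

2


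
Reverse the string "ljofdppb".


Input: ljofdppb
Reading characters right to left:
  Position 7: 'b'
  Position 6: 'p'
  Position 5: 'p'
  Position 4: 'd'
  Position 3: 'f'
  Position 2: 'o'
  Position 1: 'j'
  Position 0: 'l'
Reversed: bppdfojl

bppdfojl


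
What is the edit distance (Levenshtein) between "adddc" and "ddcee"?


Computing edit distance: "adddc" -> "ddcee"
DP table:
           d    d    c    e    e
      0    1    2    3    4    5
  a   1    1    2    3    4    5
  d   2    1    1    2    3    4
  d   3    2    1    2    3    4
  d   4    3    2    2    3    4
  c   5    4    3    2    3    4
Edit distance = dp[5][5] = 4

4


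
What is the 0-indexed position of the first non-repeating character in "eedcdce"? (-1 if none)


Input: eedcdce
Character frequencies:
  'c': 2
  'd': 2
  'e': 3
Scanning left to right for freq == 1:
  Position 0 ('e'): freq=3, skip
  Position 1 ('e'): freq=3, skip
  Position 2 ('d'): freq=2, skip
  Position 3 ('c'): freq=2, skip
  Position 4 ('d'): freq=2, skip
  Position 5 ('c'): freq=2, skip
  Position 6 ('e'): freq=3, skip
  No unique character found => answer = -1

-1


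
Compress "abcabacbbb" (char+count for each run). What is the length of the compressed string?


Input: abcabacbbb
Runs:
  'a' x 1 => "a1"
  'b' x 1 => "b1"
  'c' x 1 => "c1"
  'a' x 1 => "a1"
  'b' x 1 => "b1"
  'a' x 1 => "a1"
  'c' x 1 => "c1"
  'b' x 3 => "b3"
Compressed: "a1b1c1a1b1a1c1b3"
Compressed length: 16

16


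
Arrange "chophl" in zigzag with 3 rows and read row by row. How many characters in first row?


Zigzag "chophl" into 3 rows:
Placing characters:
  'c' => row 0
  'h' => row 1
  'o' => row 2
  'p' => row 1
  'h' => row 0
  'l' => row 1
Rows:
  Row 0: "ch"
  Row 1: "hpl"
  Row 2: "o"
First row length: 2

2


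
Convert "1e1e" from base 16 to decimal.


Input: "1e1e" in base 16
Positional expansion:
  Digit '1' (value 1) x 16^3 = 4096
  Digit 'e' (value 14) x 16^2 = 3584
  Digit '1' (value 1) x 16^1 = 16
  Digit 'e' (value 14) x 16^0 = 14
Sum = 7710

7710


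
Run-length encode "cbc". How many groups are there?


Input: cbc
Scanning for consecutive runs:
  Group 1: 'c' x 1 (positions 0-0)
  Group 2: 'b' x 1 (positions 1-1)
  Group 3: 'c' x 1 (positions 2-2)
Total groups: 3

3


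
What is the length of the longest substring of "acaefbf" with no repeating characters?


Input: "acaefbf"
Sliding window (track last position of each char):
  Position 0 ('a'): window [0,0] length 1 -- new best
  Position 1 ('c'): window [0,1] length 2 -- new best
  Position 2 ('a'): repeat (last at 0), move window start to 1
  Position 2 ('a'): window [1,2] length 2
  Position 3 ('e'): window [1,3] length 3 -- new best
  Position 4 ('f'): window [1,4] length 4 -- new best
  Position 5 ('b'): window [1,5] length 5 -- new best
  Position 6 ('f'): repeat (last at 4), move window start to 5
  Position 6 ('f'): window [5,6] length 2
Longest substring with no repeats: "caefb" with length 5

5


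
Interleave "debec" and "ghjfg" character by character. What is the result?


Interleaving "debec" and "ghjfg":
  Position 0: 'd' from first, 'g' from second => "dg"
  Position 1: 'e' from first, 'h' from second => "eh"
  Position 2: 'b' from first, 'j' from second => "bj"
  Position 3: 'e' from first, 'f' from second => "ef"
  Position 4: 'c' from first, 'g' from second => "cg"
Result: dgehbjefcg

dgehbjefcg


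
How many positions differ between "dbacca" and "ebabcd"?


Comparing "dbacca" and "ebabcd" position by position:
  Position 0: 'd' vs 'e' => DIFFER
  Position 1: 'b' vs 'b' => same
  Position 2: 'a' vs 'a' => same
  Position 3: 'c' vs 'b' => DIFFER
  Position 4: 'c' vs 'c' => same
  Position 5: 'a' vs 'd' => DIFFER
Positions that differ: 3

3


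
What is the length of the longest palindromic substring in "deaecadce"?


Input: "deaecadce"
Checking substrings for palindromes:
  [1:4] "eae" (len 3) => palindrome
Longest palindromic substring: "eae" with length 3

3


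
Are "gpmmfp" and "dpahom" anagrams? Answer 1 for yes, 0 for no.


Strings: "gpmmfp", "dpahom"
Sorted first:  fgmmpp
Sorted second: adhmop
Differ at position 0: 'f' vs 'a' => not anagrams

0


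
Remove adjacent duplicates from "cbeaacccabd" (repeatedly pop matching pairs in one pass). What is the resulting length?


Input: cbeaacccabd
Stack-based adjacent duplicate removal:
  Read 'c': push. Stack: c
  Read 'b': push. Stack: cb
  Read 'e': push. Stack: cbe
  Read 'a': push. Stack: cbea
  Read 'a': matches stack top 'a' => pop. Stack: cbe
  Read 'c': push. Stack: cbec
  Read 'c': matches stack top 'c' => pop. Stack: cbe
  Read 'c': push. Stack: cbec
  Read 'a': push. Stack: cbeca
  Read 'b': push. Stack: cbecab
  Read 'd': push. Stack: cbecabd
Final stack: "cbecabd" (length 7)

7


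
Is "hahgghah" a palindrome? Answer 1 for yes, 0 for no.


Input: hahgghah
Reversed: hahgghah
  Compare pos 0 ('h') with pos 7 ('h'): match
  Compare pos 1 ('a') with pos 6 ('a'): match
  Compare pos 2 ('h') with pos 5 ('h'): match
  Compare pos 3 ('g') with pos 4 ('g'): match
Result: palindrome

1


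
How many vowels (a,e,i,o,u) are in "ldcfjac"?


Input: ldcfjac
Checking each character:
  'l' at position 0: consonant
  'd' at position 1: consonant
  'c' at position 2: consonant
  'f' at position 3: consonant
  'j' at position 4: consonant
  'a' at position 5: vowel (running total: 1)
  'c' at position 6: consonant
Total vowels: 1

1


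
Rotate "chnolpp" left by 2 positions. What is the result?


Input: "chnolpp", rotate left by 2
First 2 characters: "ch"
Remaining characters: "nolpp"
Concatenate remaining + first: "nolpp" + "ch" = "nolppch"

nolppch


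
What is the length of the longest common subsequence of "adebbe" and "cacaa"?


LCS of "adebbe" and "cacaa"
DP table:
           c    a    c    a    a
      0    0    0    0    0    0
  a   0    0    1    1    1    1
  d   0    0    1    1    1    1
  e   0    0    1    1    1    1
  b   0    0    1    1    1    1
  b   0    0    1    1    1    1
  e   0    0    1    1    1    1
LCS length = dp[6][5] = 1

1


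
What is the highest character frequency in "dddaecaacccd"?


Input: dddaecaacccd
Character counts:
  'a': 3
  'c': 4
  'd': 4
  'e': 1
Maximum frequency: 4

4


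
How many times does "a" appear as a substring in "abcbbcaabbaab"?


Searching for "a" in "abcbbcaabbaab"
Scanning each position:
  Position 0: "a" => MATCH
  Position 1: "b" => no
  Position 2: "c" => no
  Position 3: "b" => no
  Position 4: "b" => no
  Position 5: "c" => no
  Position 6: "a" => MATCH
  Position 7: "a" => MATCH
  Position 8: "b" => no
  Position 9: "b" => no
  Position 10: "a" => MATCH
  Position 11: "a" => MATCH
  Position 12: "b" => no
Total occurrences: 5

5


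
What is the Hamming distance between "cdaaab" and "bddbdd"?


Comparing "cdaaab" and "bddbdd" position by position:
  Position 0: 'c' vs 'b' => differ
  Position 1: 'd' vs 'd' => same
  Position 2: 'a' vs 'd' => differ
  Position 3: 'a' vs 'b' => differ
  Position 4: 'a' vs 'd' => differ
  Position 5: 'b' vs 'd' => differ
Total differences (Hamming distance): 5

5


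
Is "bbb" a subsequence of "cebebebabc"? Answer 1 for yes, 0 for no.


Check if "bbb" is a subsequence of "cebebebabc"
Greedy scan:
  Position 0 ('c'): no match needed
  Position 1 ('e'): no match needed
  Position 2 ('b'): matches sub[0] = 'b'
  Position 3 ('e'): no match needed
  Position 4 ('b'): matches sub[1] = 'b'
  Position 5 ('e'): no match needed
  Position 6 ('b'): matches sub[2] = 'b'
  Position 7 ('a'): no match needed
  Position 8 ('b'): no match needed
  Position 9 ('c'): no match needed
All 3 characters matched => is a subsequence

1


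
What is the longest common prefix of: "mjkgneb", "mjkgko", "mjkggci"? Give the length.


Words: mjkgneb, mjkgko, mjkggci
  Position 0: all 'm' => match
  Position 1: all 'j' => match
  Position 2: all 'k' => match
  Position 3: all 'g' => match
  Position 4: ('n', 'k', 'g') => mismatch, stop
LCP = "mjkg" (length 4)

4


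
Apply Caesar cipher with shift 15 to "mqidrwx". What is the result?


Caesar cipher: shift "mqidrwx" by 15
  'm' (pos 12) + 15 = pos 1 = 'b'
  'q' (pos 16) + 15 = pos 5 = 'f'
  'i' (pos 8) + 15 = pos 23 = 'x'
  'd' (pos 3) + 15 = pos 18 = 's'
  'r' (pos 17) + 15 = pos 6 = 'g'
  'w' (pos 22) + 15 = pos 11 = 'l'
  'x' (pos 23) + 15 = pos 12 = 'm'
Result: bfxsglm

bfxsglm


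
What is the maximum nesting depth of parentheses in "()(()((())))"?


Input: "()(()((())))"
Tracking depth:
  Position 0 '(': depth becomes 1
  Position 1 ')': depth becomes 0
  Position 2 '(': depth becomes 1
  Position 3 '(': depth becomes 2
  Position 4 ')': depth becomes 1
  Position 5 '(': depth becomes 2
  Position 6 '(': depth becomes 3
  Position 7 '(': depth becomes 4
  Position 8 ')': depth becomes 3
  Position 9 ')': depth becomes 2
  Position 10 ')': depth becomes 1
  Position 11 ')': depth becomes 0
Maximum depth reached: 4

4


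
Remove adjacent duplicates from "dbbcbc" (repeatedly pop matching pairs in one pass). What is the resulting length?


Input: dbbcbc
Stack-based adjacent duplicate removal:
  Read 'd': push. Stack: d
  Read 'b': push. Stack: db
  Read 'b': matches stack top 'b' => pop. Stack: d
  Read 'c': push. Stack: dc
  Read 'b': push. Stack: dcb
  Read 'c': push. Stack: dcbc
Final stack: "dcbc" (length 4)

4


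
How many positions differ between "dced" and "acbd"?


Comparing "dced" and "acbd" position by position:
  Position 0: 'd' vs 'a' => DIFFER
  Position 1: 'c' vs 'c' => same
  Position 2: 'e' vs 'b' => DIFFER
  Position 3: 'd' vs 'd' => same
Positions that differ: 2

2


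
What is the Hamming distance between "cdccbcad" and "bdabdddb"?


Comparing "cdccbcad" and "bdabdddb" position by position:
  Position 0: 'c' vs 'b' => differ
  Position 1: 'd' vs 'd' => same
  Position 2: 'c' vs 'a' => differ
  Position 3: 'c' vs 'b' => differ
  Position 4: 'b' vs 'd' => differ
  Position 5: 'c' vs 'd' => differ
  Position 6: 'a' vs 'd' => differ
  Position 7: 'd' vs 'b' => differ
Total differences (Hamming distance): 7

7


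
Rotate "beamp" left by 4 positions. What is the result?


Input: "beamp", rotate left by 4
First 4 characters: "beam"
Remaining characters: "p"
Concatenate remaining + first: "p" + "beam" = "pbeam"

pbeam


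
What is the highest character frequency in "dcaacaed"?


Input: dcaacaed
Character counts:
  'a': 3
  'c': 2
  'd': 2
  'e': 1
Maximum frequency: 3

3


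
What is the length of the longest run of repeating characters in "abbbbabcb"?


Input: "abbbbabcb"
Scanning for longest run:
  Position 1 ('b'): new char, reset run to 1
  Position 2 ('b'): continues run of 'b', length=2
  Position 3 ('b'): continues run of 'b', length=3
  Position 4 ('b'): continues run of 'b', length=4
  Position 5 ('a'): new char, reset run to 1
  Position 6 ('b'): new char, reset run to 1
  Position 7 ('c'): new char, reset run to 1
  Position 8 ('b'): new char, reset run to 1
Longest run: 'b' with length 4

4


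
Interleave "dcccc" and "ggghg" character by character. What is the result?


Interleaving "dcccc" and "ggghg":
  Position 0: 'd' from first, 'g' from second => "dg"
  Position 1: 'c' from first, 'g' from second => "cg"
  Position 2: 'c' from first, 'g' from second => "cg"
  Position 3: 'c' from first, 'h' from second => "ch"
  Position 4: 'c' from first, 'g' from second => "cg"
Result: dgcgcgchcg

dgcgcgchcg


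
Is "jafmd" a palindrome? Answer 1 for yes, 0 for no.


Input: jafmd
Reversed: dmfaj
  Compare pos 0 ('j') with pos 4 ('d'): MISMATCH
  Compare pos 1 ('a') with pos 3 ('m'): MISMATCH
Result: not a palindrome

0


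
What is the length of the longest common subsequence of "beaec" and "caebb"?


LCS of "beaec" and "caebb"
DP table:
           c    a    e    b    b
      0    0    0    0    0    0
  b   0    0    0    0    1    1
  e   0    0    0    1    1    1
  a   0    0    1    1    1    1
  e   0    0    1    2    2    2
  c   0    1    1    2    2    2
LCS length = dp[5][5] = 2

2


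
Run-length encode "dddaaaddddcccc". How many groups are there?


Input: dddaaaddddcccc
Scanning for consecutive runs:
  Group 1: 'd' x 3 (positions 0-2)
  Group 2: 'a' x 3 (positions 3-5)
  Group 3: 'd' x 4 (positions 6-9)
  Group 4: 'c' x 4 (positions 10-13)
Total groups: 4

4


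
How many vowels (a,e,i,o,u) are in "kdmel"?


Input: kdmel
Checking each character:
  'k' at position 0: consonant
  'd' at position 1: consonant
  'm' at position 2: consonant
  'e' at position 3: vowel (running total: 1)
  'l' at position 4: consonant
Total vowels: 1

1


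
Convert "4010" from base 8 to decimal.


Input: "4010" in base 8
Positional expansion:
  Digit '4' (value 4) x 8^3 = 2048
  Digit '0' (value 0) x 8^2 = 0
  Digit '1' (value 1) x 8^1 = 8
  Digit '0' (value 0) x 8^0 = 0
Sum = 2056

2056


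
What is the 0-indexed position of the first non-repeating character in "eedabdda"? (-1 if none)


Input: eedabdda
Character frequencies:
  'a': 2
  'b': 1
  'd': 3
  'e': 2
Scanning left to right for freq == 1:
  Position 0 ('e'): freq=2, skip
  Position 1 ('e'): freq=2, skip
  Position 2 ('d'): freq=3, skip
  Position 3 ('a'): freq=2, skip
  Position 4 ('b'): unique! => answer = 4

4


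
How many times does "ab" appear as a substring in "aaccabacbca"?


Searching for "ab" in "aaccabacbca"
Scanning each position:
  Position 0: "aa" => no
  Position 1: "ac" => no
  Position 2: "cc" => no
  Position 3: "ca" => no
  Position 4: "ab" => MATCH
  Position 5: "ba" => no
  Position 6: "ac" => no
  Position 7: "cb" => no
  Position 8: "bc" => no
  Position 9: "ca" => no
Total occurrences: 1

1


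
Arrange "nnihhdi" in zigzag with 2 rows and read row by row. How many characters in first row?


Zigzag "nnihhdi" into 2 rows:
Placing characters:
  'n' => row 0
  'n' => row 1
  'i' => row 0
  'h' => row 1
  'h' => row 0
  'd' => row 1
  'i' => row 0
Rows:
  Row 0: "nihi"
  Row 1: "nhd"
First row length: 4

4


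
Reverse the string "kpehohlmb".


Input: kpehohlmb
Reading characters right to left:
  Position 8: 'b'
  Position 7: 'm'
  Position 6: 'l'
  Position 5: 'h'
  Position 4: 'o'
  Position 3: 'h'
  Position 2: 'e'
  Position 1: 'p'
  Position 0: 'k'
Reversed: bmlhohepk

bmlhohepk


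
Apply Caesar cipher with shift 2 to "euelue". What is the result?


Caesar cipher: shift "euelue" by 2
  'e' (pos 4) + 2 = pos 6 = 'g'
  'u' (pos 20) + 2 = pos 22 = 'w'
  'e' (pos 4) + 2 = pos 6 = 'g'
  'l' (pos 11) + 2 = pos 13 = 'n'
  'u' (pos 20) + 2 = pos 22 = 'w'
  'e' (pos 4) + 2 = pos 6 = 'g'
Result: gwgnwg

gwgnwg


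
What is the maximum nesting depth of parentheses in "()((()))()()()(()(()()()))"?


Input: "()((()))()()()(()(()()()))"
Tracking depth:
  Position 0 '(': depth becomes 1
  Position 1 ')': depth becomes 0
  Position 2 '(': depth becomes 1
  Position 3 '(': depth becomes 2
  Position 4 '(': depth becomes 3
  Position 5 ')': depth becomes 2
  Position 6 ')': depth becomes 1
  Position 7 ')': depth becomes 0
  Position 8 '(': depth becomes 1
  Position 9 ')': depth becomes 0
  Position 10 '(': depth becomes 1
  Position 11 ')': depth becomes 0
  Position 12 '(': depth becomes 1
  Position 13 ')': depth becomes 0
  Position 14 '(': depth becomes 1
  Position 15 '(': depth becomes 2
  Position 16 ')': depth becomes 1
  Position 17 '(': depth becomes 2
  Position 18 '(': depth becomes 3
  Position 19 ')': depth becomes 2
  Position 20 '(': depth becomes 3
  Position 21 ')': depth becomes 2
  Position 22 '(': depth becomes 3
  Position 23 ')': depth becomes 2
  Position 24 ')': depth becomes 1
  Position 25 ')': depth becomes 0
Maximum depth reached: 3

3


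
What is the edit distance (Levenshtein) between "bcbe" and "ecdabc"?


Computing edit distance: "bcbe" -> "ecdabc"
DP table:
           e    c    d    a    b    c
      0    1    2    3    4    5    6
  b   1    1    2    3    4    4    5
  c   2    2    1    2    3    4    4
  b   3    3    2    2    3    3    4
  e   4    3    3    3    3    4    4
Edit distance = dp[4][6] = 4

4


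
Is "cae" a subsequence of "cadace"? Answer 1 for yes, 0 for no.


Check if "cae" is a subsequence of "cadace"
Greedy scan:
  Position 0 ('c'): matches sub[0] = 'c'
  Position 1 ('a'): matches sub[1] = 'a'
  Position 2 ('d'): no match needed
  Position 3 ('a'): no match needed
  Position 4 ('c'): no match needed
  Position 5 ('e'): matches sub[2] = 'e'
All 3 characters matched => is a subsequence

1


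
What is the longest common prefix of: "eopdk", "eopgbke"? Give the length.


Words: eopdk, eopgbke
  Position 0: all 'e' => match
  Position 1: all 'o' => match
  Position 2: all 'p' => match
  Position 3: ('d', 'g') => mismatch, stop
LCP = "eop" (length 3)

3


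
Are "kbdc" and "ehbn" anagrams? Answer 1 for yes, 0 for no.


Strings: "kbdc", "ehbn"
Sorted first:  bcdk
Sorted second: behn
Differ at position 1: 'c' vs 'e' => not anagrams

0


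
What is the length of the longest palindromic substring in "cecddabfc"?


Input: "cecddabfc"
Checking substrings for palindromes:
  [0:3] "cec" (len 3) => palindrome
  [3:5] "dd" (len 2) => palindrome
Longest palindromic substring: "cec" with length 3

3


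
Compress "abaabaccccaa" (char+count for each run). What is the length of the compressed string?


Input: abaabaccccaa
Runs:
  'a' x 1 => "a1"
  'b' x 1 => "b1"
  'a' x 2 => "a2"
  'b' x 1 => "b1"
  'a' x 1 => "a1"
  'c' x 4 => "c4"
  'a' x 2 => "a2"
Compressed: "a1b1a2b1a1c4a2"
Compressed length: 14

14


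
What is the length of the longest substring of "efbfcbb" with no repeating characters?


Input: "efbfcbb"
Sliding window (track last position of each char):
  Position 0 ('e'): window [0,0] length 1 -- new best
  Position 1 ('f'): window [0,1] length 2 -- new best
  Position 2 ('b'): window [0,2] length 3 -- new best
  Position 3 ('f'): repeat (last at 1), move window start to 2
  Position 3 ('f'): window [2,3] length 2
  Position 4 ('c'): window [2,4] length 3
  Position 5 ('b'): repeat (last at 2), move window start to 3
  Position 5 ('b'): window [3,5] length 3
  Position 6 ('b'): repeat (last at 5), move window start to 6
  Position 6 ('b'): window [6,6] length 1
Longest substring with no repeats: "efb" with length 3

3


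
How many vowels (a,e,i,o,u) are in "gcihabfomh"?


Input: gcihabfomh
Checking each character:
  'g' at position 0: consonant
  'c' at position 1: consonant
  'i' at position 2: vowel (running total: 1)
  'h' at position 3: consonant
  'a' at position 4: vowel (running total: 2)
  'b' at position 5: consonant
  'f' at position 6: consonant
  'o' at position 7: vowel (running total: 3)
  'm' at position 8: consonant
  'h' at position 9: consonant
Total vowels: 3

3


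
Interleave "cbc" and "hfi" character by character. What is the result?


Interleaving "cbc" and "hfi":
  Position 0: 'c' from first, 'h' from second => "ch"
  Position 1: 'b' from first, 'f' from second => "bf"
  Position 2: 'c' from first, 'i' from second => "ci"
Result: chbfci

chbfci


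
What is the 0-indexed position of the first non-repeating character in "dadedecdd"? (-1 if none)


Input: dadedecdd
Character frequencies:
  'a': 1
  'c': 1
  'd': 5
  'e': 2
Scanning left to right for freq == 1:
  Position 0 ('d'): freq=5, skip
  Position 1 ('a'): unique! => answer = 1

1


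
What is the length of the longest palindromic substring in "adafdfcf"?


Input: "adafdfcf"
Checking substrings for palindromes:
  [0:3] "ada" (len 3) => palindrome
  [3:6] "fdf" (len 3) => palindrome
  [5:8] "fcf" (len 3) => palindrome
Longest palindromic substring: "ada" with length 3

3


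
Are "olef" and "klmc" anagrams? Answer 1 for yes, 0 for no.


Strings: "olef", "klmc"
Sorted first:  eflo
Sorted second: cklm
Differ at position 0: 'e' vs 'c' => not anagrams

0


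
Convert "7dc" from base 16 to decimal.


Input: "7dc" in base 16
Positional expansion:
  Digit '7' (value 7) x 16^2 = 1792
  Digit 'd' (value 13) x 16^1 = 208
  Digit 'c' (value 12) x 16^0 = 12
Sum = 2012

2012


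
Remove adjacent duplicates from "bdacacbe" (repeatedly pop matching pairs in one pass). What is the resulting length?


Input: bdacacbe
Stack-based adjacent duplicate removal:
  Read 'b': push. Stack: b
  Read 'd': push. Stack: bd
  Read 'a': push. Stack: bda
  Read 'c': push. Stack: bdac
  Read 'a': push. Stack: bdaca
  Read 'c': push. Stack: bdacac
  Read 'b': push. Stack: bdacacb
  Read 'e': push. Stack: bdacacbe
Final stack: "bdacacbe" (length 8)

8


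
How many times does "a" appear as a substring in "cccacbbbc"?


Searching for "a" in "cccacbbbc"
Scanning each position:
  Position 0: "c" => no
  Position 1: "c" => no
  Position 2: "c" => no
  Position 3: "a" => MATCH
  Position 4: "c" => no
  Position 5: "b" => no
  Position 6: "b" => no
  Position 7: "b" => no
  Position 8: "c" => no
Total occurrences: 1

1


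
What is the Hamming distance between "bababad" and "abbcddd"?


Comparing "bababad" and "abbcddd" position by position:
  Position 0: 'b' vs 'a' => differ
  Position 1: 'a' vs 'b' => differ
  Position 2: 'b' vs 'b' => same
  Position 3: 'a' vs 'c' => differ
  Position 4: 'b' vs 'd' => differ
  Position 5: 'a' vs 'd' => differ
  Position 6: 'd' vs 'd' => same
Total differences (Hamming distance): 5

5


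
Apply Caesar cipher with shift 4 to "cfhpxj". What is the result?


Caesar cipher: shift "cfhpxj" by 4
  'c' (pos 2) + 4 = pos 6 = 'g'
  'f' (pos 5) + 4 = pos 9 = 'j'
  'h' (pos 7) + 4 = pos 11 = 'l'
  'p' (pos 15) + 4 = pos 19 = 't'
  'x' (pos 23) + 4 = pos 1 = 'b'
  'j' (pos 9) + 4 = pos 13 = 'n'
Result: gjltbn

gjltbn


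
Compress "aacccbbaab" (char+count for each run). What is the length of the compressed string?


Input: aacccbbaab
Runs:
  'a' x 2 => "a2"
  'c' x 3 => "c3"
  'b' x 2 => "b2"
  'a' x 2 => "a2"
  'b' x 1 => "b1"
Compressed: "a2c3b2a2b1"
Compressed length: 10

10


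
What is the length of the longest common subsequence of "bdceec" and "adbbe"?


LCS of "bdceec" and "adbbe"
DP table:
           a    d    b    b    e
      0    0    0    0    0    0
  b   0    0    0    1    1    1
  d   0    0    1    1    1    1
  c   0    0    1    1    1    1
  e   0    0    1    1    1    2
  e   0    0    1    1    1    2
  c   0    0    1    1    1    2
LCS length = dp[6][5] = 2

2


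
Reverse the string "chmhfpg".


Input: chmhfpg
Reading characters right to left:
  Position 6: 'g'
  Position 5: 'p'
  Position 4: 'f'
  Position 3: 'h'
  Position 2: 'm'
  Position 1: 'h'
  Position 0: 'c'
Reversed: gpfhmhc

gpfhmhc


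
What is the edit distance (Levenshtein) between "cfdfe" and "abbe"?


Computing edit distance: "cfdfe" -> "abbe"
DP table:
           a    b    b    e
      0    1    2    3    4
  c   1    1    2    3    4
  f   2    2    2    3    4
  d   3    3    3    3    4
  f   4    4    4    4    4
  e   5    5    5    5    4
Edit distance = dp[5][4] = 4

4


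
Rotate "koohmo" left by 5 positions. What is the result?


Input: "koohmo", rotate left by 5
First 5 characters: "koohm"
Remaining characters: "o"
Concatenate remaining + first: "o" + "koohm" = "okoohm"

okoohm


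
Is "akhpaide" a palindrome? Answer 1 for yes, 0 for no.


Input: akhpaide
Reversed: ediaphka
  Compare pos 0 ('a') with pos 7 ('e'): MISMATCH
  Compare pos 1 ('k') with pos 6 ('d'): MISMATCH
  Compare pos 2 ('h') with pos 5 ('i'): MISMATCH
  Compare pos 3 ('p') with pos 4 ('a'): MISMATCH
Result: not a palindrome

0


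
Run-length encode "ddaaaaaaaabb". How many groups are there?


Input: ddaaaaaaaabb
Scanning for consecutive runs:
  Group 1: 'd' x 2 (positions 0-1)
  Group 2: 'a' x 8 (positions 2-9)
  Group 3: 'b' x 2 (positions 10-11)
Total groups: 3

3


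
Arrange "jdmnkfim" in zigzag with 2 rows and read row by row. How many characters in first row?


Zigzag "jdmnkfim" into 2 rows:
Placing characters:
  'j' => row 0
  'd' => row 1
  'm' => row 0
  'n' => row 1
  'k' => row 0
  'f' => row 1
  'i' => row 0
  'm' => row 1
Rows:
  Row 0: "jmki"
  Row 1: "dnfm"
First row length: 4

4


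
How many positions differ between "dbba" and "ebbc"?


Comparing "dbba" and "ebbc" position by position:
  Position 0: 'd' vs 'e' => DIFFER
  Position 1: 'b' vs 'b' => same
  Position 2: 'b' vs 'b' => same
  Position 3: 'a' vs 'c' => DIFFER
Positions that differ: 2

2


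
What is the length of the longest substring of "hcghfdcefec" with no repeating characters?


Input: "hcghfdcefec"
Sliding window (track last position of each char):
  Position 0 ('h'): window [0,0] length 1 -- new best
  Position 1 ('c'): window [0,1] length 2 -- new best
  Position 2 ('g'): window [0,2] length 3 -- new best
  Position 3 ('h'): repeat (last at 0), move window start to 1
  Position 3 ('h'): window [1,3] length 3
  Position 4 ('f'): window [1,4] length 4 -- new best
  Position 5 ('d'): window [1,5] length 5 -- new best
  Position 6 ('c'): repeat (last at 1), move window start to 2
  Position 6 ('c'): window [2,6] length 5
  Position 7 ('e'): window [2,7] length 6 -- new best
  Position 8 ('f'): repeat (last at 4), move window start to 5
  Position 8 ('f'): window [5,8] length 4
  Position 9 ('e'): repeat (last at 7), move window start to 8
  Position 9 ('e'): window [8,9] length 2
  Position 10 ('c'): window [8,10] length 3
Longest substring with no repeats: "ghfdce" with length 6

6


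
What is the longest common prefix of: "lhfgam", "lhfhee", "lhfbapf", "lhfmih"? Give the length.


Words: lhfgam, lhfhee, lhfbapf, lhfmih
  Position 0: all 'l' => match
  Position 1: all 'h' => match
  Position 2: all 'f' => match
  Position 3: ('g', 'h', 'b', 'm') => mismatch, stop
LCP = "lhf" (length 3)

3


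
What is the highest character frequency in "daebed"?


Input: daebed
Character counts:
  'a': 1
  'b': 1
  'd': 2
  'e': 2
Maximum frequency: 2

2


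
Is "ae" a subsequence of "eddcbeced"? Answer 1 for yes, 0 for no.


Check if "ae" is a subsequence of "eddcbeced"
Greedy scan:
  Position 0 ('e'): no match needed
  Position 1 ('d'): no match needed
  Position 2 ('d'): no match needed
  Position 3 ('c'): no match needed
  Position 4 ('b'): no match needed
  Position 5 ('e'): no match needed
  Position 6 ('c'): no match needed
  Position 7 ('e'): no match needed
  Position 8 ('d'): no match needed
Only matched 0/2 characters => not a subsequence

0


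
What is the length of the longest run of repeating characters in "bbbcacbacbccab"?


Input: "bbbcacbacbccab"
Scanning for longest run:
  Position 1 ('b'): continues run of 'b', length=2
  Position 2 ('b'): continues run of 'b', length=3
  Position 3 ('c'): new char, reset run to 1
  Position 4 ('a'): new char, reset run to 1
  Position 5 ('c'): new char, reset run to 1
  Position 6 ('b'): new char, reset run to 1
  Position 7 ('a'): new char, reset run to 1
  Position 8 ('c'): new char, reset run to 1
  Position 9 ('b'): new char, reset run to 1
  Position 10 ('c'): new char, reset run to 1
  Position 11 ('c'): continues run of 'c', length=2
  Position 12 ('a'): new char, reset run to 1
  Position 13 ('b'): new char, reset run to 1
Longest run: 'b' with length 3

3


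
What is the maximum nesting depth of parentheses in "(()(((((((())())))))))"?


Input: "(()(((((((())())))))))"
Tracking depth:
  Position 0 '(': depth becomes 1
  Position 1 '(': depth becomes 2
  Position 2 ')': depth becomes 1
  Position 3 '(': depth becomes 2
  Position 4 '(': depth becomes 3
  Position 5 '(': depth becomes 4
  Position 6 '(': depth becomes 5
  Position 7 '(': depth becomes 6
  Position 8 '(': depth becomes 7
  Position 9 '(': depth becomes 8
  Position 10 '(': depth becomes 9
  Position 11 ')': depth becomes 8
  Position 12 ')': depth becomes 7
  Position 13 '(': depth becomes 8
  Position 14 ')': depth becomes 7
  Position 15 ')': depth becomes 6
  Position 16 ')': depth becomes 5
  Position 17 ')': depth becomes 4
  Position 18 ')': depth becomes 3
  Position 19 ')': depth becomes 2
  Position 20 ')': depth becomes 1
  Position 21 ')': depth becomes 0
Maximum depth reached: 9

9


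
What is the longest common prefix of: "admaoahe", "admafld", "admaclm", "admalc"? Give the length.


Words: admaoahe, admafld, admaclm, admalc
  Position 0: all 'a' => match
  Position 1: all 'd' => match
  Position 2: all 'm' => match
  Position 3: all 'a' => match
  Position 4: ('o', 'f', 'c', 'l') => mismatch, stop
LCP = "adma" (length 4)

4


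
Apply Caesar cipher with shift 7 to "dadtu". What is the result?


Caesar cipher: shift "dadtu" by 7
  'd' (pos 3) + 7 = pos 10 = 'k'
  'a' (pos 0) + 7 = pos 7 = 'h'
  'd' (pos 3) + 7 = pos 10 = 'k'
  't' (pos 19) + 7 = pos 0 = 'a'
  'u' (pos 20) + 7 = pos 1 = 'b'
Result: khkab

khkab


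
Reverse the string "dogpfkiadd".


Input: dogpfkiadd
Reading characters right to left:
  Position 9: 'd'
  Position 8: 'd'
  Position 7: 'a'
  Position 6: 'i'
  Position 5: 'k'
  Position 4: 'f'
  Position 3: 'p'
  Position 2: 'g'
  Position 1: 'o'
  Position 0: 'd'
Reversed: ddaikfpgod

ddaikfpgod


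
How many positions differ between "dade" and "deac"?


Comparing "dade" and "deac" position by position:
  Position 0: 'd' vs 'd' => same
  Position 1: 'a' vs 'e' => DIFFER
  Position 2: 'd' vs 'a' => DIFFER
  Position 3: 'e' vs 'c' => DIFFER
Positions that differ: 3

3


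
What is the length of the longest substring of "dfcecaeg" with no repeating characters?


Input: "dfcecaeg"
Sliding window (track last position of each char):
  Position 0 ('d'): window [0,0] length 1 -- new best
  Position 1 ('f'): window [0,1] length 2 -- new best
  Position 2 ('c'): window [0,2] length 3 -- new best
  Position 3 ('e'): window [0,3] length 4 -- new best
  Position 4 ('c'): repeat (last at 2), move window start to 3
  Position 4 ('c'): window [3,4] length 2
  Position 5 ('a'): window [3,5] length 3
  Position 6 ('e'): repeat (last at 3), move window start to 4
  Position 6 ('e'): window [4,6] length 3
  Position 7 ('g'): window [4,7] length 4
Longest substring with no repeats: "dfce" with length 4

4


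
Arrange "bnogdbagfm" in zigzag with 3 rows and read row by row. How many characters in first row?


Zigzag "bnogdbagfm" into 3 rows:
Placing characters:
  'b' => row 0
  'n' => row 1
  'o' => row 2
  'g' => row 1
  'd' => row 0
  'b' => row 1
  'a' => row 2
  'g' => row 1
  'f' => row 0
  'm' => row 1
Rows:
  Row 0: "bdf"
  Row 1: "ngbgm"
  Row 2: "oa"
First row length: 3

3


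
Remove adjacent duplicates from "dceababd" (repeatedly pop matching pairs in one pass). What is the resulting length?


Input: dceababd
Stack-based adjacent duplicate removal:
  Read 'd': push. Stack: d
  Read 'c': push. Stack: dc
  Read 'e': push. Stack: dce
  Read 'a': push. Stack: dcea
  Read 'b': push. Stack: dceab
  Read 'a': push. Stack: dceaba
  Read 'b': push. Stack: dceabab
  Read 'd': push. Stack: dceababd
Final stack: "dceababd" (length 8)

8


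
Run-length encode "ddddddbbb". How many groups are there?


Input: ddddddbbb
Scanning for consecutive runs:
  Group 1: 'd' x 6 (positions 0-5)
  Group 2: 'b' x 3 (positions 6-8)
Total groups: 2

2


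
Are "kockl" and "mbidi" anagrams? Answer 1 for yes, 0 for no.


Strings: "kockl", "mbidi"
Sorted first:  ckklo
Sorted second: bdiim
Differ at position 0: 'c' vs 'b' => not anagrams

0


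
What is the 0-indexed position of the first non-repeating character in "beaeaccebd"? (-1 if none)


Input: beaeaccebd
Character frequencies:
  'a': 2
  'b': 2
  'c': 2
  'd': 1
  'e': 3
Scanning left to right for freq == 1:
  Position 0 ('b'): freq=2, skip
  Position 1 ('e'): freq=3, skip
  Position 2 ('a'): freq=2, skip
  Position 3 ('e'): freq=3, skip
  Position 4 ('a'): freq=2, skip
  Position 5 ('c'): freq=2, skip
  Position 6 ('c'): freq=2, skip
  Position 7 ('e'): freq=3, skip
  Position 8 ('b'): freq=2, skip
  Position 9 ('d'): unique! => answer = 9

9


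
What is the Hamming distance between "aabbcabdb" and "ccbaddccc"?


Comparing "aabbcabdb" and "ccbaddccc" position by position:
  Position 0: 'a' vs 'c' => differ
  Position 1: 'a' vs 'c' => differ
  Position 2: 'b' vs 'b' => same
  Position 3: 'b' vs 'a' => differ
  Position 4: 'c' vs 'd' => differ
  Position 5: 'a' vs 'd' => differ
  Position 6: 'b' vs 'c' => differ
  Position 7: 'd' vs 'c' => differ
  Position 8: 'b' vs 'c' => differ
Total differences (Hamming distance): 8

8


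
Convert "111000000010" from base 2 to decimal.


Input: "111000000010" in base 2
Positional expansion:
  Digit '1' (value 1) x 2^11 = 2048
  Digit '1' (value 1) x 2^10 = 1024
  Digit '1' (value 1) x 2^9 = 512
  Digit '0' (value 0) x 2^8 = 0
  Digit '0' (value 0) x 2^7 = 0
  Digit '0' (value 0) x 2^6 = 0
  Digit '0' (value 0) x 2^5 = 0
  Digit '0' (value 0) x 2^4 = 0
  Digit '0' (value 0) x 2^3 = 0
  Digit '0' (value 0) x 2^2 = 0
  Digit '1' (value 1) x 2^1 = 2
  Digit '0' (value 0) x 2^0 = 0
Sum = 3586

3586
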